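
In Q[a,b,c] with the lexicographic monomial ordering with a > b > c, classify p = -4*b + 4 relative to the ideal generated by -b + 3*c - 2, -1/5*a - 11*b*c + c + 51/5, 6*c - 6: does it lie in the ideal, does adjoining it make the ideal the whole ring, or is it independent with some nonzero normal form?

-4*b + 4 lies in I (it reduces to 0).

First compute the reduced Gröbner basis of I by Buchberger's algorithm.
f_1 = -b + 3*c - 2, LT = b.
f_2 = -1/5*a - 11*b*c + c + 51/5, LT = a.
f_3 = 6*c - 6, LT = c.

S(f_1,f_2): leading monomials are coprime, so the S-polynomial reduces to 0 (Buchberger's first criterion).
S(f_1,f_3): leading monomials are coprime, so the S-polynomial reduces to 0 (Buchberger's first criterion).
S(f_2,f_3): leading monomials are coprime, so the S-polynomial reduces to 0 (Buchberger's first criterion).
Every S-polynomial of the final basis reduces to 0, so we have a Gröbner basis.
Inter-reduce: drop elements whose leading term is divisible by another's, tail-reduce, and make monic.
Reduced Gröbner basis: {a - 1, b - 1, c - 1}.
Label its elements g_1 = a - 1, g_2 = b - 1, g_3 = c - 1.

Reduce p = -4*b + 4 modulo G:
  leading term b: subtract (-4)·g_2 from -4*b + 4 → 0
  normal form = 0.
Since the normal form is 0, p ∈ I.

Ideal membership is decidable via reduction modulo a Gröbner basis.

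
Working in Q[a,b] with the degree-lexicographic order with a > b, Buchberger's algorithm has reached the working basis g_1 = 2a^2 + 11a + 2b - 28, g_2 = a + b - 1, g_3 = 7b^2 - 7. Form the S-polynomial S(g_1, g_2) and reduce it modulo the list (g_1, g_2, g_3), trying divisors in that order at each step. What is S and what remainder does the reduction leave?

lcm(LM(g_1), LM(g_2)) = a^2.
S = (lcm/LT(g_1))·g_1 − (lcm/LT(g_2))·g_2 = -ab + 13/2a + b - 14.
Reduce S modulo (g_1, g_2, g_3) in that order:
  leading term ab: subtract (-b)·g_2 from -ab + 13/2a + b - 14 → b^2 + 13/2a - 14
  leading term b^2: subtract (1/7)·g_3 from b^2 + 13/2a - 14 → 13/2a - 13
  leading term a: subtract (13/2)·g_2 from 13/2a - 13 → -13/2b - 13/2
  leading term b: no divisor's leading term divides it; move -13/2b to the remainder.
  leading term 1: no divisor's leading term divides it; move -13/2 to the remainder.
The remainder -13/2b - 13/2 is nonzero, so it would be added as the next basis element.
An S-polynomial is built so that the two leading terms cancel; whether anything survives reduction is exactly the Gröbner-basis criterion.

S(g_1, g_2) = -ab + 13/2a + b - 14; remainder on division = -13/2b - 13/2.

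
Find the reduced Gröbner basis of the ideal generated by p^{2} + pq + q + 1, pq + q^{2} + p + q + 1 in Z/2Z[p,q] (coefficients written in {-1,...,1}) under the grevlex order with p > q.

The reduced Gröbner basis is the canonical form of the ideal for this ordering.

f_1 = p^{2} + pq + q + 1, LT = p^{2}.
f_2 = pq + q^{2} + p + q + 1, LT = pq.

S(f_1,f_2): lcm = p^{2}q. S = p^{2} + pq + q^{2} + p + q.
  leading term p^{2}: subtract (1)·f_1 from p^{2} + pq + q^{2} + p + q → q^{2} + p + 1
  leading term q^{2}: no divisor's leading term divides it; move q^{2} to the remainder.
  leading term p: no divisor's leading term divides it; move p to the remainder.
  leading term 1: no divisor's leading term divides it; move 1 to the remainder.
  remainder q^{2} + p + 1 ≠ 0; add g_3 = q^{2} + p + 1 to the basis.

The other S-polynomials (S(f_1,g_3), S(f_2,g_3)) all reduce to 0 modulo the current basis, so we have a Gröbner basis.

G = {p^{2} + 1, pq + q, q^{2} + p + 1}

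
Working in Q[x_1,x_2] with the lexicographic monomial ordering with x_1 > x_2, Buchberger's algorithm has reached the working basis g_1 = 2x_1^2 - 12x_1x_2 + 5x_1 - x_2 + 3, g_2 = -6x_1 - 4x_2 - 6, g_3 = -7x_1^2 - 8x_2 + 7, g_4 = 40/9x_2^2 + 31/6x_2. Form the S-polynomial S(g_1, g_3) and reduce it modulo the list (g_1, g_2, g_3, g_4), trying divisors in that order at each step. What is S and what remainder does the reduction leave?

lcm(LM(g_1), LM(g_3)) = x_1^2.
S = (lcm/LT(g_1))·g_1 − (lcm/LT(g_3))·g_3 = -6x_1x_2 + 5/2x_1 - 23/14x_2 + 5/2.
Reduce S modulo (g_1, g_2, g_3, g_4) in that order:
  leading term x_1x_2: subtract (x_2)·g_2 from -6x_1x_2 + 5/2x_1 - 23/14x_2 + 5/2 → 5/2x_1 + 4x_2^2 + 61/14x_2 + 5/2
  leading term x_1: subtract (-5/12)·g_2 from 5/2x_1 + 4x_2^2 + 61/14x_2 + 5/2 → 4x_2^2 + 113/42x_2
  leading term x_2^2: subtract (9/10)·g_4 from 4x_2^2 + 113/42x_2 → -823/420x_2
  leading term x_2: no divisor's leading term divides it; move -823/420x_2 to the remainder.
The remainder -823/420x_2 is nonzero, so it would be added as the next basis element.
An S-polynomial is built so that the two leading terms cancel; whether anything survives reduction is exactly the Gröbner-basis criterion.

S(g_1, g_3) = -6x_1x_2 + 5/2x_1 - 23/14x_2 + 5/2; remainder on division = -823/420x_2.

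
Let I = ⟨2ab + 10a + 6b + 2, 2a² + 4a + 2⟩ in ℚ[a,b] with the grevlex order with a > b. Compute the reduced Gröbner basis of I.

G = {b² - 4b + 4, a + 2/7b + 3/7}

Buchberger's algorithm terminates because the ascending chain of leading-term ideals stabilizes.

f_1 = 2ab + 10a + 6b + 2, LT = ab.
f_2 = 2a² + 4a + 2, LT = a².

S(f_1,f_2): lcm = a²b. S = 5a² + ab + a - b.
  leading term a²: subtract (5/2)·f_2 from 5a² + ab + a - b → ab - 9a - b - 5
  leading term ab: subtract (½)·f_1 from ab - 9a - b - 5 → -14a - 4b - 6
  leading term a: no divisor's leading term divides it; move -14a to the remainder.
  leading term b: no divisor's leading term divides it; move -4b to the remainder.
  leading term 1: no divisor's leading term divides it; move -6 to the remainder.
  remainder -14a - 4b - 6 ≠ 0; add g_3 = -14a - 4b - 6 to the basis.

S(f_1,g_3): lcm = ab. S = -2/7b² + 5a + 18/7b + 1.
  leading term b²: no divisor's leading term divides it; move -2/7b² to the remainder.
  leading term a: subtract (-5/14)·g_3 from 5a + 18/7b + 1 → 8/7b - 8/7
  leading term b: no divisor's leading term divides it; move 8/7b to the remainder.
  leading term 1: no divisor's leading term divides it; move -8/7 to the remainder.
  remainder -2/7b² + 8/7b - 8/7 ≠ 0; add g_4 = -2/7b² + 8/7b - 8/7 to the basis.

S(f_2,g_3): lcm = a². S = -2/7ab + 11/7a + 1.
  leading term ab: subtract (-1/7)·f_1 from -2/7ab + 11/7a + 1 → 3a + 6/7b + 9/7
  leading term a: subtract (-3/14)·g_3 from 3a + 6/7b + 9/7 → 0
  remainder 0.

S(f_1,g_4): lcm = ab². S = 9ab + 3b² - 4a + b.
  leading term ab: subtract (9/2)·f_1 from 9ab + 3b² - 4a + b → 3b² - 49a - 26b - 9
  leading term b²: subtract (-21/2)·g_4 from 3b² - 49a - 26b - 9 → -49a - 14b - 21
  leading term a: subtract (7/2)·g_3 from -49a - 14b - 21 → 0
  remainder 0.

S(f_2,g_4): leading monomials are coprime, so the S-polynomial reduces to 0 (Buchberger's first criterion).
S(g_3,g_4): leading monomials are coprime, so the S-polynomial reduces to 0 (Buchberger's first criterion).
Every S-polynomial of the final basis reduces to 0, so we have a Gröbner basis.
Inter-reduce: drop elements whose leading term is divisible by another's, tail-reduce, and make monic.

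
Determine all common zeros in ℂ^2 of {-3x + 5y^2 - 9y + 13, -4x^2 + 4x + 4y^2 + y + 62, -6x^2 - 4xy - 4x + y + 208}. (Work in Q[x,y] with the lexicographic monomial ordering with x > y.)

{(5, 2)}

Compute a lex Gröbner basis by Buchberger's algorithm.
f_1 = -3x + 5y^2 - 9y + 13, LT = x.
f_2 = -4x^2 + 4x + 4y^2 + y + 62, LT = x^2.
f_3 = -6x^2 - 4xy - 4x + y + 208, LT = x^2.

S(f_1,f_2): lcm = x^2. S = -5/3xy^2 + 3xy - 10/3x + y^2 + 1/4y + 31/2.
  leading term xy^2: subtract (5/9y^2)·f_1 from -5/3xy^2 + 3xy - 10/3x + y^2 + 1/4y + 31/2 → 3xy - 10/3x - 25/9y^4 + 5y^3 - 56/9y^2 + 1/4y + 31/2
  leading term xy: subtract (-y)·f_1 from 3xy - 10/3x - 25/9y^4 + 5y^3 - 56/9y^2 + 1/4y + 31/2 → -10/3x - 25/9y^4 + 10y^3 - 137/9y^2 + 53/4y + 31/2
  leading term x: subtract (10/9)·f_1 from -10/3x - 25/9y^4 + 10y^3 - 137/9y^2 + 53/4y + 31/2 → -25/9y^4 + 10y^3 - 187/9y^2 + 93/4y + 19/18
  leading term y^4: no divisor's leading term divides it; move -25/9y^4 to the remainder.
  leading term y^3: no divisor's leading term divides it; move 10y^3 to the remainder.
  leading term y^2: no divisor's leading term divides it; move -187/9y^2 to the remainder.
  leading term y: no divisor's leading term divides it; move 93/4y to the remainder.
  leading term 1: no divisor's leading term divides it; move 19/18 to the remainder.
  remainder -25/9y^4 + 10y^3 - 187/9y^2 + 93/4y + 19/18 ≠ 0; add h_4 = -25/9y^4 + 10y^3 - 187/9y^2 + 93/4y + 19/18 to the basis.

S(f_1,f_3): lcm = x^2. S = -5/3xy^2 + 7/3xy - 5x + 1/6y + 104/3.
  leading term xy^2: subtract (5/9y^2)·f_1 from -5/3xy^2 + 7/3xy - 5x + 1/6y + 104/3 → 7/3xy - 5x - 25/9y^4 + 5y^3 - 65/9y^2 + 1/6y + 104/3
  leading term xy: subtract (-7/9y)·f_1 from 7/3xy - 5x - 25/9y^4 + 5y^3 - 65/9y^2 + 1/6y + 104/3 → -5x - 25/9y^4 + 80/9y^3 - 128/9y^2 + 185/18y + 104/3
  leading term x: subtract (5/3)·f_1 from -5x - 25/9y^4 + 80/9y^3 - 128/9y^2 + 185/18y + 104/3 → -25/9y^4 + 80/9y^3 - 203/9y^2 + 455/18y + 13
  leading term y^4: subtract (1)·h_4 from -25/9y^4 + 80/9y^3 - 203/9y^2 + 455/18y + 13 → -10/9y^3 - 16/9y^2 + 73/36y + 215/18
  leading term y^3: no divisor's leading term divides it; move -10/9y^3 to the remainder.
  leading term y^2: no divisor's leading term divides it; move -16/9y^2 to the remainder.
  leading term y: no divisor's leading term divides it; move 73/36y to the remainder.
  leading term 1: no divisor's leading term divides it; move 215/18 to the remainder.
  remainder -10/9y^3 - 16/9y^2 + 73/36y + 215/18 ≠ 0; add h_5 = -10/9y^3 - 16/9y^2 + 73/36y + 215/18 to the basis.

S(h_4,h_5): lcm = y^4. S = -26/5y^3 + 1861/200y^2 + 119/50y - 19/50.
  leading term y^3: subtract (117/25)·h_5 from -26/5y^3 + 1861/200y^2 + 119/50y - 19/50 → 141/8y^2 - 711/100y - 1407/25
  leading term y^2: no divisor's leading term divides it; move 141/8y^2 to the remainder.
  leading term y: no divisor's leading term divides it; move -711/100y to the remainder.
  leading term 1: no divisor's leading term divides it; move -1407/25 to the remainder.
  remainder 141/8y^2 - 711/100y - 1407/25 ≠ 0; add h_6 = 141/8y^2 - 711/100y - 1407/25 to the basis.

S(h_4,h_6): lcm = y^4. S = -3756/1175y^3 + 12541/1175y^2 - 837/100y - 19/50.
  leading term y^3: subtract (16902/5875)·h_5 from -3756/1175y^3 + 12541/1175y^2 - 837/100y - 19/50 → 92753/5875y^2 - 333789/23500y - 81647/2350
  leading term y^2: subtract (742024/828375)·h_6 from 92753/5875y^2 - 333789/23500y - 81647/2350 → -216342387/27612500y + 216342387/13806250
  leading term y: no divisor's leading term divides it; move -216342387/27612500y to the remainder.
  leading term 1: no divisor's leading term divides it; move 216342387/13806250 to the remainder.
  remainder -216342387/27612500y + 216342387/13806250 ≠ 0; add h_7 = -216342387/27612500y + 216342387/13806250 to the basis.

The other S-polynomials (S(f_2,f_3), S(f_1,h_4), S(f_2,h_4), S(f_3,h_4), S(f_1,h_5), S(f_2,h_5), S(f_3,h_5), S(f_1,h_6), S(f_2,h_6), S(f_3,h_6), S(h_5,h_6), S(f_1,h_7), S(f_2,h_7), S(f_3,h_7), S(h_4,h_7), S(h_5,h_7), S(h_6,h_7)) all reduce to 0 modulo the current basis, so we have a Gröbner basis.
Inter-reduce: drop elements whose leading term is divisible by another's, tail-reduce, and make monic.
Reduced Gröbner basis: {x - 5, y - 2}.

From the last basis element, y - 2 = 0, so y takes values in {2}. Each choice, substituted upward through the basis, yields the corresponding point(s) of the solution set.
  y = 2: the earlier basis element becomes x - 5 = 0, giving x = 5 — point (5, 2).
This is the nonlinear analogue of row-reducing a linear system.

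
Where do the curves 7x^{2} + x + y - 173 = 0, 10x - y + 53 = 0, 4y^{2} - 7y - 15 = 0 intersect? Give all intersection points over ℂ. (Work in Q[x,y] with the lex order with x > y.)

Compute a lex Gröbner basis by Buchberger's algorithm.
f_1 = 7x^{2} + x + y - 173, LT = x^{2}.
f_2 = 10x - y + 53, LT = x.
f_3 = 4y^{2} - 7y - 15, LT = y^{2}.

S(f_1,f_2): lcm = x^{2}. S = \tfrac{1}{10}xy - \tfrac{361}{70}x + \tfrac{1}{7}y - \tfrac{173}{7}.
  leading term xy: subtract (\tfrac{1}{100}y)·f_2 from \tfrac{1}{10}xy - \tfrac{361}{70}x + \tfrac{1}{7}y - \tfrac{173}{7} → -\tfrac{361}{70}x + \tfrac{1}{100}y^{2} - \tfrac{271}{700}y - \tfrac{173}{7}
  leading term x: subtract (-\tfrac{361}{700})·f_2 from -\tfrac{361}{70}x + \tfrac{1}{100}y^{2} - \tfrac{271}{700}y - \tfrac{173}{7} → \tfrac{1}{100}y^{2} - \tfrac{158}{175}y + \tfrac{1833}{700}
  leading term y^{2}: subtract (\tfrac{1}{400})·f_3 from \tfrac{1}{100}y^{2} - \tfrac{158}{175}y + \tfrac{1833}{700} → -\tfrac{2479}{2800}y + \tfrac{7437}{2800}
  leading term y: no divisor's leading term divides it; move -\tfrac{2479}{2800}y to the remainder.
  leading term 1: no divisor's leading term divides it; move \tfrac{7437}{2800} to the remainder.
  remainder -\tfrac{2479}{2800}y + \tfrac{7437}{2800} ≠ 0; add h_4 = -\tfrac{2479}{2800}y + \tfrac{7437}{2800} to the basis.

The other S-polynomials (S(f_1,f_3), S(f_2,f_3), S(f_1,h_4), S(f_2,h_4), S(f_3,h_4)) all reduce to 0 modulo the current basis, so we have a Gröbner basis.
Inter-reduce: drop elements whose leading term is divisible by another's, tail-reduce, and make monic.
Reduced Gröbner basis: {x + 5, y - 3}.

From the last basis element, y - 3 = 0, so y takes values in {3}. Each choice, substituted upward through the basis, yields the corresponding point(s) of the solution set.
  y = 3: the earlier basis element becomes x + 5 = 0, giving x = -5 — point (-5, 3).

{(-5, 3)}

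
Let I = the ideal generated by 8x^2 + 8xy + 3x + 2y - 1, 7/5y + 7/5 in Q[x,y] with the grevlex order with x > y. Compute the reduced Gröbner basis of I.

G = {x^2 - 5/8x - 3/8, y + 1}

f_1 = 8x^2 + 8xy + 3x + 2y - 1, LT = x^2.
f_2 = 7/5y + 7/5, LT = y.

The S-polynomials (S(f_1,f_2)) all reduce to 0 modulo the current basis, so we have a Gröbner basis.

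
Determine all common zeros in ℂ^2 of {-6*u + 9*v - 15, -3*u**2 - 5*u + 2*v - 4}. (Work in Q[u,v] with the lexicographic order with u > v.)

{(-1, 1), (-2/9, 41/27)}

Compute a lex Gröbner basis by Buchberger's algorithm.
f_1 = -6*u + 9*v - 15, LT = u.
f_2 = -3*u**2 - 5*u + 2*v - 4, LT = u**2.

S(f_1,f_2): lcm = u**2. S = -3/2*u*v + 5/6*u + 2/3*v - 4/3.
  leading term u*v: subtract (1/4*v)·f_1 from -3/2*u*v + 5/6*u + 2/3*v - 4/3 → 5/6*u - 9/4*v**2 + 53/12*v - 4/3
  leading term u: subtract (-5/36)·f_1 from 5/6*u - 9/4*v**2 + 53/12*v - 4/3 → -9/4*v**2 + 17/3*v - 41/12
  leading term v**2: no divisor's leading term divides it; move -9/4*v**2 to the remainder.
  leading term v: no divisor's leading term divides it; move 17/3*v to the remainder.
  leading term 1: no divisor's leading term divides it; move -41/12 to the remainder.
  remainder -9/4*v**2 + 17/3*v - 41/12 ≠ 0; add h_3 = -9/4*v**2 + 17/3*v - 41/12 to the basis.

The other S-polynomials (S(f_1,h_3), S(f_2,h_3)) all reduce to 0 modulo the current basis, so we have a Gröbner basis.
Inter-reduce: drop elements whose leading term is divisible by another's, tail-reduce, and make monic.
Reduced Gröbner basis: {u - 3/2*v + 5/2, v**2 - 68/27*v + 41/27}.

Elimination: the polynomial v**2 - 68/27*v + 41/27 lies in the elimination ideal for v, so v ∈ {1, 41/27}. For each such v, the remaining basis elements (now univariate) give the rest of the solution.
  v = 1: the earlier basis element becomes u + 1 = 0, giving u = -1 — point (-1, 1).
  v = 41/27: the earlier basis element becomes u + 2/9 = 0, giving u = -2/9 — point (-2/9, 41/27).
Check: every point annihilates each of the original generators.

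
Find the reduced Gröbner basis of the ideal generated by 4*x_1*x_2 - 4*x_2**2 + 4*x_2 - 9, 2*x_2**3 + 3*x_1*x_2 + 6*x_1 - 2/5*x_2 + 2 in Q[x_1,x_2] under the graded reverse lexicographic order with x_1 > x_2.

G = {x_2**3 + 3/2*x_2**2 + 3*x_1 - 17/10*x_2 + 35/8, x_1**2 - 1/4*x_2**2 + 59/24*x_1 + 2/3*x_2 - 31/15, x_1*x_2 - x_2**2 + x_2 - 9/4}

Buchberger's algorithm terminates because the ascending chain of leading-term ideals stabilizes.

f_1 = 4*x_1*x_2 - 4*x_2**2 + 4*x_2 - 9, LT = x_1*x_2.
f_2 = 2*x_2**3 + 3*x_1*x_2 + 6*x_1 - 2/5*x_2 + 2, LT = x_2**3.

S(f_1,f_2): lcm = x_1*x_2**3. S = -x_2**4 - 3/2*x_1**2*x_2 + x_2**3 - 3*x_1**2 + 1/5*x_1*x_2 - 9/4*x_2**2 - x_1.
  leading term x_2**4: subtract (-1/2*x_2)·f_2 from -x_2**4 - 3/2*x_1**2*x_2 + x_2**3 - 3*x_1**2 + 1/5*x_1*x_2 - 9/4*x_2**2 - x_1 → -3/2*x_1**2*x_2 + 3/2*x_1*x_2**2 + x_2**3 - 3*x_1**2 + 16/5*x_1*x_2 - 49/20*x_2**2 - x_1 + x_2
  leading term x_1**2*x_2: subtract (-3/8*x_1)·f_1 from -3/2*x_1**2*x_2 + 3/2*x_1*x_2**2 + x_2**3 - 3*x_1**2 + 16/5*x_1*x_2 - 49/20*x_2**2 - x_1 + x_2 → x_2**3 - 3*x_1**2 + 47/10*x_1*x_2 - 49/20*x_2**2 - 35/8*x_1 + x_2
  leading term x_2**3: subtract (1/2)·f_2 from x_2**3 - 3*x_1**2 + 47/10*x_1*x_2 - 49/20*x_2**2 - 35/8*x_1 + x_2 → -3*x_1**2 + 16/5*x_1*x_2 - 49/20*x_2**2 - 59/8*x_1 + 6/5*x_2 - 1
  leading term x_1**2: no divisor's leading term divides it; move -3*x_1**2 to the remainder.
  leading term x_1*x_2: subtract (4/5)·f_1 from 16/5*x_1*x_2 - 49/20*x_2**2 - 59/8*x_1 + 6/5*x_2 - 1 → 3/4*x_2**2 - 59/8*x_1 - 2*x_2 + 31/5
  leading term x_2**2: no divisor's leading term divides it; move 3/4*x_2**2 to the remainder.
  leading term x_1: no divisor's leading term divides it; move -59/8*x_1 to the remainder.
  leading term x_2: no divisor's leading term divides it; move -2*x_2 to the remainder.
  leading term 1: no divisor's leading term divides it; move 31/5 to the remainder.
  remainder -3*x_1**2 + 3/4*x_2**2 - 59/8*x_1 - 2*x_2 + 31/5 ≠ 0; add g_3 = -3*x_1**2 + 3/4*x_2**2 - 59/8*x_1 - 2*x_2 + 31/5 to the basis.

The other S-polynomials (S(f_1,g_3), S(f_2,g_3)) all reduce to 0 modulo the current basis, so we have a Gröbner basis.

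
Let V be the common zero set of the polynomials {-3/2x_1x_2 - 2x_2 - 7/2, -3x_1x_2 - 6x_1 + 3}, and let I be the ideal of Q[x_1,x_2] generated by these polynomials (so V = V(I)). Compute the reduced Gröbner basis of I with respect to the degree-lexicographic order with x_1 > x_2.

f_1 = -3/2x_1x_2 - 2x_2 - 7/2, LT = x_1x_2.
f_2 = -3x_1x_2 - 6x_1 + 3, LT = x_1x_2.

S(f_1,f_2): lcm = x_1x_2. S = -2x_1 + 4/3x_2 + 10/3.
  leading term x_1: no divisor's leading term divides it; move -2x_1 to the remainder.
  leading term x_2: no divisor's leading term divides it; move 4/3x_2 to the remainder.
  leading term 1: no divisor's leading term divides it; move 10/3 to the remainder.
  remainder -2x_1 + 4/3x_2 + 10/3 ≠ 0; add g_3 = -2x_1 + 4/3x_2 + 10/3 to the basis.

S(f_1,g_3): lcm = x_1x_2. S = 2/3x_2^2 + 3x_2 + 7/3.
  leading term x_2^2: no divisor's leading term divides it; move 2/3x_2^2 to the remainder.
  leading term x_2: no divisor's leading term divides it; move 3x_2 to the remainder.
  leading term 1: no divisor's leading term divides it; move 7/3 to the remainder.
  remainder 2/3x_2^2 + 3x_2 + 7/3 ≠ 0; add g_4 = 2/3x_2^2 + 3x_2 + 7/3 to the basis.

The other S-polynomials (S(f_2,g_3), S(f_1,g_4), S(f_2,g_4), S(g_3,g_4)) all reduce to 0 modulo the current basis, so we have a Gröbner basis.
Inter-reduce: drop elements whose leading term is divisible by another's, tail-reduce, and make monic.

G = {x_2^2 + 9/2x_2 + 7/2, x_1 - 2/3x_2 - 5/3}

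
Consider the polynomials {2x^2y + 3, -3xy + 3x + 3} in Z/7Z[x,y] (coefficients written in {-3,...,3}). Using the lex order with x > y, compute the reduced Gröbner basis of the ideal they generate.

G = {x - 2y + 3, y^2 + y + 1}

f_1 = 2x^2y + 3, LT = x^2y.
f_2 = -3xy + 3x + 3, LT = xy.

S(f_1,f_2): lcm = x^2y. S = x^2 + x - 2.
  leading term x^2: no divisor's leading term divides it; move x^2 to the remainder.
  leading term x: no divisor's leading term divides it; move x to the remainder.
  leading term 1: no divisor's leading term divides it; move -2 to the remainder.
  remainder x^2 + x - 2 ≠ 0; add g_3 = x^2 + x - 2 to the basis.

S(f_1,g_3): lcm = x^2y. S = -xy + 2y - 2.
  leading term xy: subtract (-2)·f_2 from -xy + 2y - 2 → -x + 2y - 3
  leading term x: no divisor's leading term divides it; move -x to the remainder.
  leading term y: no divisor's leading term divides it; move 2y to the remainder.
  leading term 1: no divisor's leading term divides it; move -3 to the remainder.
  remainder -x + 2y - 3 ≠ 0; add g_4 = -x + 2y - 3 to the basis.

S(f_2,g_4): lcm = xy. S = -x + 2y^2 - 3y - 1.
  leading term x: subtract (1)·g_4 from -x + 2y^2 - 3y - 1 → 2y^2 + 2y + 2
  leading term y^2: no divisor's leading term divides it; move 2y^2 to the remainder.
  leading term y: no divisor's leading term divides it; move 2y to the remainder.
  leading term 1: no divisor's leading term divides it; move 2 to the remainder.
  remainder 2y^2 + 2y + 2 ≠ 0; add g_5 = 2y^2 + 2y + 2 to the basis.

The other S-polynomials (S(f_2,g_3), S(f_1,g_4), S(g_3,g_4), S(f_1,g_5), S(f_2,g_5), S(g_3,g_5), S(g_4,g_5)) all reduce to 0 modulo the current basis, so we have a Gröbner basis.
Inter-reduce: drop elements whose leading term is divisible by another's, tail-reduce, and make monic.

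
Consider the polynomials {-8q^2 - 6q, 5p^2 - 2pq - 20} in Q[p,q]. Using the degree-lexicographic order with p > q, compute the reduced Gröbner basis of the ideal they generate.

G = {p^2 - 2/5pq - 4, q^2 + 3/4q}

f_1 = -8q^2 - 6q, LT = q^2.
f_2 = 5p^2 - 2pq - 20, LT = p^2.

The S-polynomials (S(f_1,f_2)) all reduce to 0 modulo the current basis, so we have a Gröbner basis.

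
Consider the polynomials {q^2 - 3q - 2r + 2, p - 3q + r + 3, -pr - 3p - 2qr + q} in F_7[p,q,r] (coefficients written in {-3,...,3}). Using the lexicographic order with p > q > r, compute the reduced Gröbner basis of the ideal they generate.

G = {p - 3q + r + 3, q^2 - 3q - 2r + 2, qr + 3q - 3r^2 + 3r + 1, r^3 - 2r}

f_1 = q^2 - 3q - 2r + 2, LT = q^2.
f_2 = p - 3q + r + 3, LT = p.
f_3 = -pr - 3p - 2qr + q, LT = pr.

S(f_1,f_2): leading monomials are coprime, so the S-polynomial reduces to 0 (Buchberger's first criterion).
S(f_1,f_3): leading monomials are coprime, so the S-polynomial reduces to 0 (Buchberger's first criterion).
S(f_2,f_3): lcm = pr. S = -3p + 2qr + q + r^2 + 3r.
  leading term p: subtract (-3)·f_2 from -3p + 2qr + q + r^2 + 3r → 2qr - q + r^2 - r + 2
  leading term qr: no divisor's leading term divides it; move 2qr to the remainder.
  leading term q: no divisor's leading term divides it; move -q to the remainder.
  leading term r^2: no divisor's leading term divides it; move r^2 to the remainder.
  leading term r: no divisor's leading term divides it; move -r to the remainder.
  leading term 1: no divisor's leading term divides it; move 2 to the remainder.
  remainder 2qr - q + r^2 - r + 2 ≠ 0; add g_4 = 2qr - q + r^2 - r + 2 to the basis.

S(f_1,g_4): lcm = q^2r. S = -3q^2 + 3qr^2 + qr - q - 2r^2 + 2r.
  leading term q^2: subtract (-3)·f_1 from -3q^2 + 3qr^2 + qr - q - 2r^2 + 2r → 3qr^2 + qr - 3q - 2r^2 + 3r - 1
  leading term qr^2: subtract (-2r)·g_4 from 3qr^2 + qr - 3q - 2r^2 + 3r - 1 → -qr - 3q + 2r^3 + 3r^2 - 1
  leading term qr: subtract (3)·g_4 from -qr - 3q + 2r^3 + 3r^2 - 1 → 2r^3 + 3r
  leading term r^3: no divisor's leading term divides it; move 2r^3 to the remainder.
  leading term r: no divisor's leading term divides it; move 3r to the remainder.
  remainder 2r^3 + 3r ≠ 0; add g_5 = 2r^3 + 3r to the basis.

S(f_2,g_4): leading monomials are coprime, so the S-polynomial reduces to 0 (Buchberger's first criterion).
S(f_3,g_4): lcm = pqr. S = 3pr^2 - 3pr - p + 2q^2r - q^2.
  leading term pr^2: subtract (3r^2)·f_2 from 3pr^2 - 3pr - p + 2q^2r - q^2 → -3pr - p + 2q^2r - q^2 + 2qr^2 - 3r^3 - 2r^2
  leading term pr: subtract (-3r)·f_2 from -3pr - p + 2q^2r - q^2 + 2qr^2 - 3r^3 - 2r^2 → -p + 2q^2r - q^2 + 2qr^2 - 2qr - 3r^3 + r^2 + 2r
  leading term p: subtract (-1)·f_2 from -p + 2q^2r - q^2 + 2qr^2 - 2qr - 3r^3 + r^2 + 2r → 2q^2r - q^2 + 2qr^2 - 2qr - 3q - 3r^3 + r^2 + 3r + 3
  leading term q^2r: subtract (2r)·f_1 from 2q^2r - q^2 + 2qr^2 - 2qr - 3q - 3r^3 + r^2 + 3r + 3 → -q^2 + 2qr^2 - 3qr - 3q - 3r^3 - 2r^2 - r + 3
  leading term q^2: subtract (-1)·f_1 from -q^2 + 2qr^2 - 3qr - 3q - 3r^3 - 2r^2 - r + 3 → 2qr^2 - 3qr + q - 3r^3 - 2r^2 - 3r - 2
  leading term qr^2: subtract (r)·g_4 from 2qr^2 - 3qr + q - 3r^3 - 2r^2 - 3r - 2 → -2qr + q + 3r^3 - r^2 + 2r - 2
  leading term qr: subtract (-1)·g_4 from -2qr + q + 3r^3 - r^2 + 2r - 2 → 3r^3 + r
  leading term r^3: subtract (-2)·g_5 from 3r^3 + r → 0
  remainder 0.

S(f_1,g_5): leading monomials are coprime, so the S-polynomial reduces to 0 (Buchberger's first criterion).
S(f_2,g_5): leading monomials are coprime, so the S-polynomial reduces to 0 (Buchberger's first criterion).
S(f_3,g_5): lcm = pr^3. S = 3pr^2 + 2pr + 2qr^3 - qr^2.
  leading term pr^2: subtract (3r^2)·f_2 from 3pr^2 + 2pr + 2qr^3 - qr^2 → 2pr + 2qr^3 + qr^2 - 3r^3 - 2r^2
  leading term pr: subtract (2r)·f_2 from 2pr + 2qr^3 + qr^2 - 3r^3 - 2r^2 → 2qr^3 + qr^2 - qr - 3r^3 + 3r^2 + r
  leading term qr^3: subtract (r^2)·g_4 from 2qr^3 + qr^2 - qr - 3r^3 + 3r^2 + r → 2qr^2 - qr - r^4 - 2r^3 + r^2 + r
  leading term qr^2: subtract (r)·g_4 from 2qr^2 - qr - r^4 - 2r^3 + r^2 + r → -r^4 - 3r^3 + 2r^2 - r
  leading term r^4: subtract (3r)·g_5 from -r^4 - 3r^3 + 2r^2 - r → -3r^3 - r
  leading term r^3: subtract (2)·g_5 from -3r^3 - r → 0
  remainder 0.

S(g_4,g_5): lcm = qr^3. S = 3qr^2 + 2qr - 3r^4 + 3r^3 + r^2.
  leading term qr^2: subtract (-2r)·g_4 from 3qr^2 + 2qr - 3r^4 + 3r^3 + r^2 → -3r^4 - 2r^3 - r^2 - 3r
  leading term r^4: subtract (2r)·g_5 from -3r^4 - 2r^3 - r^2 - 3r → -2r^3 - 3r
  leading term r^3: subtract (-1)·g_5 from -2r^3 - 3r → 0
  remainder 0.

Every S-polynomial of the final basis reduces to 0, so we have a Gröbner basis.
Inter-reduce: drop elements whose leading term is divisible by another's, tail-reduce, and make monic.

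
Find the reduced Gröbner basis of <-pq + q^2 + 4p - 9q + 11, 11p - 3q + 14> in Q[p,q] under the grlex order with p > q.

f_1 = -pq + q^2 + 4p - 9q + 11, LT = pq.
f_2 = 11p - 3q + 14, LT = p.

S(f_1,f_2): lcm = pq. S = -8/11q^2 - 4p + 85/11q - 11.
  leading term q^2: no divisor's leading term divides it; move -8/11q^2 to the remainder.
  leading term p: subtract (-4/11)·f_2 from -4p + 85/11q - 11 → 73/11q - 65/11
  leading term q: no divisor's leading term divides it; move 73/11q to the remainder.
  leading term 1: no divisor's leading term divides it; move -65/11 to the remainder.
  remainder -8/11q^2 + 73/11q - 65/11 ≠ 0; add g_3 = -8/11q^2 + 73/11q - 65/11 to the basis.

The other S-polynomials (S(f_1,g_3), S(f_2,g_3)) all reduce to 0 modulo the current basis, so we have a Gröbner basis.
Inter-reduce: drop elements whose leading term is divisible by another's, tail-reduce, and make monic.

G = {q^2 - 73/8q + 65/8, p - 3/11q + 14/11}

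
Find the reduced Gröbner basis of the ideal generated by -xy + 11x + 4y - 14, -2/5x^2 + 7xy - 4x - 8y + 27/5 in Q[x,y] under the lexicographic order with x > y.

G = {x - 5/3y^2 + 9/4y - 19/12, y^3 - 247/20y^2 + 67/5y - 41/20}

This is the nonlinear analogue of row-reducing a linear system.

f_1 = -xy + 11x + 4y - 14, LT = xy.
f_2 = -2/5x^2 + 7xy - 4x - 8y + 27/5, LT = x^2.

S(f_1,f_2): lcm = x^2y. S = -11x^2 + 35/2xy^2 - 14xy + 14x - 20y^2 + 27/2y.
  leading term x^2: subtract (55/2)·f_2 from -11x^2 + 35/2xy^2 - 14xy + 14x - 20y^2 + 27/2y → 35/2xy^2 - 413/2xy + 124x - 20y^2 + 467/2y - 297/2
  leading term xy^2: subtract (-35/2y)·f_1 from 35/2xy^2 - 413/2xy + 124x - 20y^2 + 467/2y - 297/2 → -14xy + 124x + 50y^2 - 23/2y - 297/2
  leading term xy: subtract (14)·f_1 from -14xy + 124x + 50y^2 - 23/2y - 297/2 → -30x + 50y^2 - 135/2y + 95/2
  leading term x: no divisor's leading term divides it; move -30x to the remainder.
  leading term y^2: no divisor's leading term divides it; move 50y^2 to the remainder.
  leading term y: no divisor's leading term divides it; move -135/2y to the remainder.
  leading term 1: no divisor's leading term divides it; move 95/2 to the remainder.
  remainder -30x + 50y^2 - 135/2y + 95/2 ≠ 0; add g_3 = -30x + 50y^2 - 135/2y + 95/2 to the basis.

S(f_1,g_3): lcm = xy. S = -11x + 5/3y^3 - 9/4y^2 - 29/12y + 14.
  leading term x: subtract (11/30)·g_3 from -11x + 5/3y^3 - 9/4y^2 - 29/12y + 14 → 5/3y^3 - 247/12y^2 + 67/3y - 41/12
  leading term y^3: no divisor's leading term divides it; move 5/3y^3 to the remainder.
  leading term y^2: no divisor's leading term divides it; move -247/12y^2 to the remainder.
  leading term y: no divisor's leading term divides it; move 67/3y to the remainder.
  leading term 1: no divisor's leading term divides it; move -41/12 to the remainder.
  remainder 5/3y^3 - 247/12y^2 + 67/3y - 41/12 ≠ 0; add g_4 = 5/3y^3 - 247/12y^2 + 67/3y - 41/12 to the basis.

S(f_2,g_3): lcm = x^2. S = 5/3xy^2 - 79/4xy + 139/12x + 20y - 27/2.
  leading term xy^2: subtract (-5/3y)·f_1 from 5/3xy^2 - 79/4xy + 139/12x + 20y - 27/2 → -17/12xy + 139/12x + 20/3y^2 - 10/3y - 27/2
  leading term xy: subtract (17/12)·f_1 from -17/12xy + 139/12x + 20/3y^2 - 10/3y - 27/2 → -4x + 20/3y^2 - 9y + 19/3
  leading term x: subtract (2/15)·g_3 from -4x + 20/3y^2 - 9y + 19/3 → 0
  remainder 0.

S(f_1,g_4): lcm = xy^3. S = 27/20xy^2 - 67/5xy + 41/20x - 4y^3 + 14y^2.
  leading term xy^2: subtract (-27/20y)·f_1 from 27/20xy^2 - 67/5xy + 41/20x - 4y^3 + 14y^2 → 29/20xy + 41/20x - 4y^3 + 97/5y^2 - 189/10y
  leading term xy: subtract (-29/20)·f_1 from 29/20xy + 41/20x - 4y^3 + 97/5y^2 - 189/10y → 18x - 4y^3 + 97/5y^2 - 131/10y - 203/10
  leading term x: subtract (-3/5)·g_3 from 18x - 4y^3 + 97/5y^2 - 131/10y - 203/10 → -4y^3 + 247/5y^2 - 268/5y + 41/5
  leading term y^3: subtract (-12/5)·g_4 from -4y^3 + 247/5y^2 - 268/5y + 41/5 → 0
  remainder 0.

S(f_2,g_4): leading monomials are coprime, so the S-polynomial reduces to 0 (Buchberger's first criterion).
S(g_3,g_4): leading monomials are coprime, so the S-polynomial reduces to 0 (Buchberger's first criterion).
Every S-polynomial of the final basis reduces to 0, so we have a Gröbner basis.
Inter-reduce: drop elements whose leading term is divisible by another's, tail-reduce, and make monic.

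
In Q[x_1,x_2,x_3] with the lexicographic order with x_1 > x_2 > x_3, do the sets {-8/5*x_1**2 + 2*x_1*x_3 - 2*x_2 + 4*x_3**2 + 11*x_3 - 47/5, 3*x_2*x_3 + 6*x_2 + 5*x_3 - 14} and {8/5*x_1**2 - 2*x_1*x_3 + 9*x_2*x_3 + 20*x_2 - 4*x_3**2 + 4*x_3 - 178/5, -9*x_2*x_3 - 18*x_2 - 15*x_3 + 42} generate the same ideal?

No, the ideals differ.

For a fixed monomial order, each ideal has a unique reduced Gröbner basis; comparing bases decides equality.
Buchberger on the first generating set:
f_1 = -8/5*x_1**2 + 2*x_1*x_3 - 2*x_2 + 4*x_3**2 + 11*x_3 - 47/5, LT = x_1**2.
f_2 = 3*x_2*x_3 + 6*x_2 + 5*x_3 - 14, LT = x_2*x_3.

The S-polynomials (S(f_1,f_2)) all reduce to 0 modulo the current basis, so we have a Gröbner basis.
Inter-reduce: drop elements whose leading term is divisible by another's, tail-reduce, and make monic.
Reduced Gröbner basis: {x_1**2 - 5/4*x_1*x_3 + 5/4*x_2 - 5/2*x_3**2 - 55/8*x_3 + 47/8, x_2*x_3 + 2*x_2 + 5/3*x_3 - 14/3}.

Buchberger on the second generating set:
h_1 = 8/5*x_1**2 - 2*x_1*x_3 + 9*x_2*x_3 + 20*x_2 - 4*x_3**2 + 4*x_3 - 178/5, LT = x_1**2.
h_2 = -9*x_2*x_3 - 18*x_2 - 15*x_3 + 42, LT = x_2*x_3.

The S-polynomials (S(h_1,h_2)) all reduce to 0 modulo the current basis, so we have a Gröbner basis.
Inter-reduce: drop elements whose leading term is divisible by another's, tail-reduce, and make monic.
Reduced Gröbner basis: {x_1**2 - 5/4*x_1*x_3 + 5/4*x_2 - 5/2*x_3**2 - 55/8*x_3 + 4, x_2*x_3 + 2*x_2 + 5/3*x_3 - 14/3}.

Since the reduced bases disagree, the two ideals are not the same.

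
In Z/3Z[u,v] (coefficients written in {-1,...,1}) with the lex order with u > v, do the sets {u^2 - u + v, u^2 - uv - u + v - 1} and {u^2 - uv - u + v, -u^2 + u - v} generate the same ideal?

No, the ideals differ.

Two ideals are equal iff their reduced Gröbner bases coincide (the reduced basis is unique for a fixed ordering).
Buchberger on the first generating set:
f_1 = u^2 - u + v, LT = u^2.
f_2 = u^2 - uv - u + v - 1, LT = u^2.

S(f_1,f_2): lcm = u^2. S = uv + 1.
  reduce S modulo (f_1, f_2):
  remainder uv + 1 ≠ 0; add g_3 = uv + 1 to the basis.

S(f_1,g_3): lcm = u^2v. S = -uv - u + v^2.
  reduce S modulo (f_1, f_2, g_3):
  remainder -u + v^2 + 1 ≠ 0; add g_4 = -u + v^2 + 1 to the basis.

S(g_3,g_4): lcm = uv. S = v^3 + v + 1.
  reduce S modulo (f_1, f_2, g_3, g_4):
  remainder v^3 + v + 1 ≠ 0; add g_5 = v^3 + v + 1 to the basis.

The other S-polynomials (S(f_2,g_3), S(f_1,g_4), S(f_2,g_4), S(f_1,g_5), S(f_2,g_5), S(g_3,g_5), S(g_4,g_5)) all reduce to 0 modulo the current basis, so we have a Gröbner basis.
Inter-reduce: drop elements whose leading term is divisible by another's, tail-reduce, and make monic.
Reduced Gröbner basis: {u - v^2 - 1, v^3 + v + 1}.

Buchberger on the second generating set:
h_1 = u^2 - uv - u + v, LT = u^2.
h_2 = -u^2 + u - v, LT = u^2.

S(h_1,h_2): lcm = u^2. S = -uv.
  reduce S modulo (h_1, h_2):
  remainder -uv ≠ 0; add k_3 = -uv to the basis.

S(h_1,k_3): lcm = u^2v. S = -uv^2 - uv + v^2.
  reduce S modulo (h_1, h_2, k_3):
  remainder v^2 ≠ 0; add k_4 = v^2 to the basis.

The other S-polynomials (S(h_2,k_3), S(h_1,k_4), S(h_2,k_4), S(k_3,k_4)) all reduce to 0 modulo the current basis, so we have a Gröbner basis.
Inter-reduce: drop elements whose leading term is divisible by another's, tail-reduce, and make monic.
Reduced Gröbner basis: {u^2 - u + v, uv, v^2}.

Since the reduced bases disagree, the two ideals are not the same.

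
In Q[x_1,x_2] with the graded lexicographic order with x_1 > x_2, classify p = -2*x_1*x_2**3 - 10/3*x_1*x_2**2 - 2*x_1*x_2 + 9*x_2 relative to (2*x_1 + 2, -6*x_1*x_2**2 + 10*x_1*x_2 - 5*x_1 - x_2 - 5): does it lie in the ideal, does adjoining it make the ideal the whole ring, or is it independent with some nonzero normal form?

-2*x_1*x_2**3 - 10/3*x_1*x_2**2 - 2*x_1*x_2 + 9*x_2 is independent of I; its normal form modulo I is 143/6*x_2.

First compute the reduced Gröbner basis of I by Buchberger's algorithm.
f_1 = 2*x_1 + 2, LT = x_1.
f_2 = -6*x_1*x_2**2 + 10*x_1*x_2 - 5*x_1 - x_2 - 5, LT = x_1*x_2**2.

S(f_1,f_2): lcm = x_1*x_2**2. S = 5/3*x_1*x_2 + x_2**2 - 5/6*x_1 - 1/6*x_2 - 5/6.
  leading term x_1*x_2: subtract (5/6*x_2)·f_1 from 5/3*x_1*x_2 + x_2**2 - 5/6*x_1 - 1/6*x_2 - 5/6 → x_2**2 - 5/6*x_1 - 11/6*x_2 - 5/6
  leading term x_2**2: no divisor's leading term divides it; move x_2**2 to the remainder.
  leading term x_1: subtract (-5/12)·f_1 from -5/6*x_1 - 11/6*x_2 - 5/6 → -11/6*x_2
  leading term x_2: no divisor's leading term divides it; move -11/6*x_2 to the remainder.
  remainder x_2**2 - 11/6*x_2 ≠ 0; add h_3 = x_2**2 - 11/6*x_2 to the basis.

The other S-polynomials (S(f_1,h_3), S(f_2,h_3)) all reduce to 0 modulo the current basis, so we have a Gröbner basis.
Inter-reduce: drop elements whose leading term is divisible by another's, tail-reduce, and make monic.
Reduced Gröbner basis: {x_2**2 - 11/6*x_2, x_1 + 1}.
Label its elements g_1 = x_2**2 - 11/6*x_2, g_2 = x_1 + 1.

Reduce p = -2*x_1*x_2**3 - 10/3*x_1*x_2**2 - 2*x_1*x_2 + 9*x_2 modulo G:
  leading term x_1*x_2**3: subtract (-2*x_1*x_2)·g_1 from -2*x_1*x_2**3 - 10/3*x_1*x_2**2 - 2*x_1*x_2 + 9*x_2 → -7*x_1*x_2**2 - 2*x_1*x_2 + 9*x_2
  leading term x_1*x_2**2: subtract (-7*x_1)·g_1 from -7*x_1*x_2**2 - 2*x_1*x_2 + 9*x_2 → -89/6*x_1*x_2 + 9*x_2
  leading term x_1*x_2: subtract (-89/6*x_2)·g_2 from -89/6*x_1*x_2 + 9*x_2 → 143/6*x_2
  leading term x_2: no divisor's leading term divides it; move 143/6*x_2 to the remainder.
  normal form = 143/6*x_2.
The normal form is nonzero, so p ∉ I. Since p minus its normal form lies in I, I + (p) = I + (r) where r = 143/6*x_2; decide whether this ideal is the whole ring.
Run Buchberger on G together with r (pairs among the g_i already reduce to 0 since G is a Gröbner basis):
g_1 = x_2**2 - 11/6*x_2, LT = x_2**2.
g_2 = x_1 + 1, LT = x_1.
r = 143/6*x_2, LT = x_2.

The S-polynomials (S(g_1,g_2), S(g_1,r), S(g_2,r)) all reduce to 0 modulo the current basis, so we have a Gröbner basis.
Inter-reduce: drop elements whose leading term is divisible by another's, tail-reduce, and make monic.
Reduced Gröbner basis: {x_1 + 1, x_2}.
The reduced Gröbner basis of I + (p) is {x_1 + 1, x_2} ≠ {1}, a proper ideal, so the enlarged system stays consistent: p is independent of I, with normal form 143/6*x_2.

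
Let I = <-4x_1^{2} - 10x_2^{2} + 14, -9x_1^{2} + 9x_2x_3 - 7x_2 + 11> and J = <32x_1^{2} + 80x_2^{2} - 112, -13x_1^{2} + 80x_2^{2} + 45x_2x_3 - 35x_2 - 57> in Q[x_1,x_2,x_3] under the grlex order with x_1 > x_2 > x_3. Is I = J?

For a fixed monomial order, each ideal has a unique reduced Gröbner basis; comparing bases decides equality.
Buchberger on the first generating set:
f_1 = -4x_1^{2} - 10x_2^{2} + 14, LT = x_1^{2}.
f_2 = -9x_1^{2} + 9x_2x_3 - 7x_2 + 11, LT = x_1^{2}.

S(f_1,f_2): lcm = x_1^{2}. S = \tfrac{5}{2}x_2^{2} + x_2x_3 - \tfrac{7}{9}x_2 - \tfrac{41}{18}.
  leading term x_2^{2}: no divisor's leading term divides it; move \tfrac{5}{2}x_2^{2} to the remainder.
  leading term x_2x_3: no divisor's leading term divides it; move x_2x_3 to the remainder.
  leading term x_2: no divisor's leading term divides it; move -\tfrac{7}{9}x_2 to the remainder.
  leading term 1: no divisor's leading term divides it; move -\tfrac{41}{18} to the remainder.
  remainder \tfrac{5}{2}x_2^{2} + x_2x_3 - \tfrac{7}{9}x_2 - \tfrac{41}{18} ≠ 0; add g_3 = \tfrac{5}{2}x_2^{2} + x_2x_3 - \tfrac{7}{9}x_2 - \tfrac{41}{18} to the basis.

The other S-polynomials (S(f_1,g_3), S(f_2,g_3)) all reduce to 0 modulo the current basis, so we have a Gröbner basis.
Inter-reduce: drop elements whose leading term is divisible by another's, tail-reduce, and make monic.
Reduced Gröbner basis: {x_1^{2} - x_2x_3 + \tfrac{7}{9}x_2 - \tfrac{11}{9}, x_2^{2} + \tfrac{2}{5}x_2x_3 - \tfrac{14}{45}x_2 - \tfrac{41}{45}}.

Buchberger on the second generating set:
h_1 = 32x_1^{2} + 80x_2^{2} - 112, LT = x_1^{2}.
h_2 = -13x_1^{2} + 80x_2^{2} + 45x_2x_3 - 35x_2 - 57, LT = x_1^{2}.

S(h_1,h_2): lcm = x_1^{2}. S = \tfrac{225}{26}x_2^{2} + \tfrac{45}{13}x_2x_3 - \tfrac{35}{13}x_2 - \tfrac{205}{26}.
  leading term x_2^{2}: no divisor's leading term divides it; move \tfrac{225}{26}x_2^{2} to the remainder.
  leading term x_2x_3: no divisor's leading term divides it; move \tfrac{45}{13}x_2x_3 to the remainder.
  leading term x_2: no divisor's leading term divides it; move -\tfrac{35}{13}x_2 to the remainder.
  leading term 1: no divisor's leading term divides it; move -\tfrac{205}{26} to the remainder.
  remainder \tfrac{225}{26}x_2^{2} + \tfrac{45}{13}x_2x_3 - \tfrac{35}{13}x_2 - \tfrac{205}{26} ≠ 0; add k_3 = \tfrac{225}{26}x_2^{2} + \tfrac{45}{13}x_2x_3 - \tfrac{35}{13}x_2 - \tfrac{205}{26} to the basis.

The other S-polynomials (S(h_1,k_3), S(h_2,k_3)) all reduce to 0 modulo the current basis, so we have a Gröbner basis.
Inter-reduce: drop elements whose leading term is divisible by another's, tail-reduce, and make monic.
Reduced Gröbner basis: {x_1^{2} - x_2x_3 + \tfrac{7}{9}x_2 - \tfrac{11}{9}, x_2^{2} + \tfrac{2}{5}x_2x_3 - \tfrac{14}{45}x_2 - \tfrac{41}{45}}.

These coincide, so the ideals are equal.

Yes, the ideals are equal.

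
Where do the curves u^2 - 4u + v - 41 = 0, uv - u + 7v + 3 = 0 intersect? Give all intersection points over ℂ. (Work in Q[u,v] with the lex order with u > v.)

{(-5, -4), (1 + sqrt(59), -15 + 2*sqrt(59)), (1 - sqrt(59), -2*sqrt(59) - 15)}

Compute a lex Gröbner basis by Buchberger's algorithm.
f_1 = u^2 - 4u + v - 41, LT = u^2.
f_2 = uv - u + 7v + 3, LT = uv.

S(f_1,f_2): lcm = u^2v. S = u^2 - 11uv - 3u + v^2 - 41v.
  leading term u^2: subtract (1)·f_1 from u^2 - 11uv - 3u + v^2 - 41v → -11uv + u + v^2 - 42v + 41
  leading term uv: subtract (-11)·f_2 from -11uv + u + v^2 - 42v + 41 → -10u + v^2 + 35v + 74
  leading term u: no divisor's leading term divides it; move -10u to the remainder.
  leading term v^2: no divisor's leading term divides it; move v^2 to the remainder.
  leading term v: no divisor's leading term divides it; move 35v to the remainder.
  leading term 1: no divisor's leading term divides it; move 74 to the remainder.
  remainder -10u + v^2 + 35v + 74 ≠ 0; add h_3 = -10u + v^2 + 35v + 74 to the basis.

S(f_2,h_3): lcm = uv. S = -u + 1/10v^3 + 7/2v^2 + 72/5v + 3.
  leading term u: subtract (1/10)·h_3 from -u + 1/10v^3 + 7/2v^2 + 72/5v + 3 → 1/10v^3 + 17/5v^2 + 109/10v - 22/5
  leading term v^3: no divisor's leading term divides it; move 1/10v^3 to the remainder.
  leading term v^2: no divisor's leading term divides it; move 17/5v^2 to the remainder.
  leading term v: no divisor's leading term divides it; move 109/10v to the remainder.
  leading term 1: no divisor's leading term divides it; move -22/5 to the remainder.
  remainder 1/10v^3 + 17/5v^2 + 109/10v - 22/5 ≠ 0; add h_4 = 1/10v^3 + 17/5v^2 + 109/10v - 22/5 to the basis.

The other S-polynomials (S(f_1,h_3), S(f_1,h_4), S(f_2,h_4), S(h_3,h_4)) all reduce to 0 modulo the current basis, so we have a Gröbner basis.
Inter-reduce: drop elements whose leading term is divisible by another's, tail-reduce, and make monic.
Reduced Gröbner basis: {u - 1/10v^2 - 7/2v - 37/5, v^3 + 34v^2 + 109v - 44}.

The lex basis is triangular: the last element involves only v. Solving v^3 + 34v^2 + 109v - 44 = 0 gives v ∈ {-4, -15 + 2*sqrt(59), -2*sqrt(59) - 15}; substituting each value into the earlier elements determines the remaining variables.
  v = -4: the earlier basis element becomes u + 5 = 0, giving u = -5 — point (-5, -4).
  v = -15 + 2*sqrt(59): the earlier basis element becomes u - sqrt(59) - 1 = 0, giving u = 1 + sqrt(59) — point (1 + sqrt(59), -15 + 2*sqrt(59)).
  v = -2*sqrt(59) - 15: the earlier basis element becomes u - 1 + sqrt(59) = 0, giving u = 1 - sqrt(59) — point (1 - sqrt(59), -2*sqrt(59) - 15).
A lex Gröbner basis triangularizes the system, enabling back-substitution.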